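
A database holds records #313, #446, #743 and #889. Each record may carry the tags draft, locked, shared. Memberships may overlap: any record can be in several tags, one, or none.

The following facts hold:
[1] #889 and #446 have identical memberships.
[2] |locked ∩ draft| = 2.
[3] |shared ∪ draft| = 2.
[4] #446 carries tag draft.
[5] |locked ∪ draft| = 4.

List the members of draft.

From (4): #446 ∈ draft.
(1): #889 matches #446: #889 ∈ draft.
Suppose #313 ∈ draft: no assignment then satisfies all the clues, so #313 ∉ draft.

draft = {#446, #889}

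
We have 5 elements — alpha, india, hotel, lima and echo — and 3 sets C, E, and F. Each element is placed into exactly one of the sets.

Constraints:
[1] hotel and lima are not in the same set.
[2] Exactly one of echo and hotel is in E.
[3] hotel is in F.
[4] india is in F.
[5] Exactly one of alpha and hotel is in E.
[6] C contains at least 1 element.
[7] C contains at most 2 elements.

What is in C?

C = {lima}

From (3): hotel ∈ F.
From (4): india ∈ F.
(1): lima ∉ F.
(2) (exactly one): echo ∈ E.
(5) (exactly one): alpha ∈ E.
(6): only 1 candidates remain for C, so all are in.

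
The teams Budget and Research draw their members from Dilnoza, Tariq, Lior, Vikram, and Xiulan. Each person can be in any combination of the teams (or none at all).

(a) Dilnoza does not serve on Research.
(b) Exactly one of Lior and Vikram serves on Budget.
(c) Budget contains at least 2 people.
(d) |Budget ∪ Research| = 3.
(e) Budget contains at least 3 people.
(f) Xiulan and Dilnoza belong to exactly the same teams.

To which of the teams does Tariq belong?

Tariq: none

From (a): Dilnoza ∉ Research.
(f): Xiulan matches Dilnoza: Xiulan ∉ Research.
Suppose Tariq ∈ Budget: no assignment then satisfies all the clues, so Tariq ∉ Budget.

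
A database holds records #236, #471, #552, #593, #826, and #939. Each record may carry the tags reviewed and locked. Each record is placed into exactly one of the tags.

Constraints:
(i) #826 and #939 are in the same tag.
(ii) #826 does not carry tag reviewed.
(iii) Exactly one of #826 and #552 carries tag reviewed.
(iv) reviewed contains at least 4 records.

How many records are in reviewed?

4

From (ii): #826 ∉ reviewed.
(i): #939 matches #826: #939 ∉ reviewed.
(iii) (exactly one): #552 ∈ reviewed.
(iv): only 4 candidates remain for reviewed, so all are in.
Only one tag left: #826 ∈ locked.
Only one tag left: #939 ∈ locked.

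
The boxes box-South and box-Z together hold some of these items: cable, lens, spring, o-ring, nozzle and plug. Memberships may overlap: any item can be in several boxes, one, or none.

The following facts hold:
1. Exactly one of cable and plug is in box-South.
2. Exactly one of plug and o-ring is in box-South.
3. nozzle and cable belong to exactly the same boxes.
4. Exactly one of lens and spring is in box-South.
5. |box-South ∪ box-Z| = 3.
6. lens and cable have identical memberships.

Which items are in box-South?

box-South = {plug, spring}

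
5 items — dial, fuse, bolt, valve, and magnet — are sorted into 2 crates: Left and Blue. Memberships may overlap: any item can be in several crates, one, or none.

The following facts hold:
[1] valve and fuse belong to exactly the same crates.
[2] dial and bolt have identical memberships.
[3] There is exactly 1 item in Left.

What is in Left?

Left = {magnet}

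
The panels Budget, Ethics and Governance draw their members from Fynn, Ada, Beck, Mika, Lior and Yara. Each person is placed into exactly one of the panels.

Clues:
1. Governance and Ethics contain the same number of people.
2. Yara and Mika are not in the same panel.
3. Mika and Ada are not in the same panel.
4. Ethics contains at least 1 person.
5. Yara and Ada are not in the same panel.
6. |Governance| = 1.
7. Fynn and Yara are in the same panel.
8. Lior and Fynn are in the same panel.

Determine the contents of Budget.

Budget = {Beck, Fynn, Lior, Yara}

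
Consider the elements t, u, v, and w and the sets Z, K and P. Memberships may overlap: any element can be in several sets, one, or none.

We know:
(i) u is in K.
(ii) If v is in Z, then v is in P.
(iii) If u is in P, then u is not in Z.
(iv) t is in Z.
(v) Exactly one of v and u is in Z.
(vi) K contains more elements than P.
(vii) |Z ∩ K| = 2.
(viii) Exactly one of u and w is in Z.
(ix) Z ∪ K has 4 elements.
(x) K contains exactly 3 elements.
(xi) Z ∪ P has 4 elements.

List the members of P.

P = {u, v}

From (i): u ∈ K.
From (iv): t ∈ Z.
Suppose t ∈ P: no assignment then satisfies all the clues, so t ∉ P.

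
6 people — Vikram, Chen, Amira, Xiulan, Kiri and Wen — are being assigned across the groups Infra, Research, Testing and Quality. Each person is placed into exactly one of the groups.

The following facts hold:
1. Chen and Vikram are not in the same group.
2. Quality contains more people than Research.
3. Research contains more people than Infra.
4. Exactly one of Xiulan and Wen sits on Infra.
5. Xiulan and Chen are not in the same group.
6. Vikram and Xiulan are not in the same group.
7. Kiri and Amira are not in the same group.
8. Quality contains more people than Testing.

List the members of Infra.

Infra = {Xiulan}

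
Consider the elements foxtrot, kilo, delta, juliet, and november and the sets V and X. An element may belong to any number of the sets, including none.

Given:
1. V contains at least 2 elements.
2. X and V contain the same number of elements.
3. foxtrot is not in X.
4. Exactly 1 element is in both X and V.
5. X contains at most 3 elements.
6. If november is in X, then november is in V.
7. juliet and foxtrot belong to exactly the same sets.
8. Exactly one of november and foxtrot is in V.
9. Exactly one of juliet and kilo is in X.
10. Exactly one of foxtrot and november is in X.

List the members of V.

V = {delta, november}

From (3): foxtrot ∉ X.
(7): juliet matches foxtrot: juliet ∉ X.
(9) (exactly one): kilo ∈ X.
(10) (exactly one): november ∈ X.
(6): november ∈ V.
(8) (exactly one): foxtrot ∉ V.
(7): juliet matches foxtrot: juliet ∉ V.
Suppose kilo ∈ V: no assignment then satisfies all the clues, so kilo ∉ V.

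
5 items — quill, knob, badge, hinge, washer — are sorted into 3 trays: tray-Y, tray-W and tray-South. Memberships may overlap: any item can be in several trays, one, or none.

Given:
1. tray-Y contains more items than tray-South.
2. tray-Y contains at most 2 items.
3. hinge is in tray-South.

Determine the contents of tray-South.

tray-South = {hinge}

From (3): hinge ∈ tray-South.
Suppose quill ∈ tray-South: no assignment then satisfies all the clues, so quill ∉ tray-South.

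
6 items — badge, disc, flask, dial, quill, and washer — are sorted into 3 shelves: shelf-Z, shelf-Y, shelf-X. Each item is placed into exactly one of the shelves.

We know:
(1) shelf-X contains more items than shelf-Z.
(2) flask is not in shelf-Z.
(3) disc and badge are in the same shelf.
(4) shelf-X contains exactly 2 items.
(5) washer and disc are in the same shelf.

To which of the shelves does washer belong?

washer: shelf-Y

From (2): flask ∉ shelf-Z.
Suppose washer ∈ shelf-Z: no assignment then satisfies all the clues, so washer ∉ shelf-Z.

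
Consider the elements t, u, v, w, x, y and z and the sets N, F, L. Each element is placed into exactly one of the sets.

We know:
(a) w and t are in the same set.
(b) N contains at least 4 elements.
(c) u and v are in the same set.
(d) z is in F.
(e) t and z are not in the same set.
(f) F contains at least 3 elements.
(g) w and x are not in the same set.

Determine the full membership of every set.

N = {t, u, v, w}; F = {x, y, z}; L = {}

From (d): z ∈ F.
(e): t ∉ F.
(a): w matches t: w ∉ F.
Suppose t ∉ N: no assignment then satisfies all the clues, so t ∈ N.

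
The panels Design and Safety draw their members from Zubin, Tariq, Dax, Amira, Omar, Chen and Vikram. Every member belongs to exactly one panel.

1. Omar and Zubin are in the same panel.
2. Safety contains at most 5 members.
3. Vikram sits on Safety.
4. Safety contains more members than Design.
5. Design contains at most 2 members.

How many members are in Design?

2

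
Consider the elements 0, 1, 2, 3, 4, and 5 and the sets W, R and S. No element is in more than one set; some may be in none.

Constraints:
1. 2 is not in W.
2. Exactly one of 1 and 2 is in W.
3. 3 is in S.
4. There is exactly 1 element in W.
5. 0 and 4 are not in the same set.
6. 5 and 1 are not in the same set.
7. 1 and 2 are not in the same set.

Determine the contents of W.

W = {1}

From (1): 2 ∉ W.
From (3): 3 ∈ S.
(2) (exactly one): 1 ∈ W.
(4): W already has 1, so the rest are out.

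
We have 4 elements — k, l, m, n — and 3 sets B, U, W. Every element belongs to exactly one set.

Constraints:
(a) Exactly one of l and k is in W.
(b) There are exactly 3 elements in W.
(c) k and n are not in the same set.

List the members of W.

W = {l, m, n}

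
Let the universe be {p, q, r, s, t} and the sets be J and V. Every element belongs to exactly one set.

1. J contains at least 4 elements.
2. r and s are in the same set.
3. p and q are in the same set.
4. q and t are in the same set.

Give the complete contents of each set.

J = {p, q, r, s, t}; V = {}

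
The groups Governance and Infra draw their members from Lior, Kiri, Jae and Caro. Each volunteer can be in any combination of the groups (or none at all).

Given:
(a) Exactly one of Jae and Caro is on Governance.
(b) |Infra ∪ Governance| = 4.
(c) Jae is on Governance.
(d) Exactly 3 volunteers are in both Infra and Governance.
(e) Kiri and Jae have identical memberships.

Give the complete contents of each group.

Governance = {Jae, Kiri, Lior}; Infra = {Caro, Jae, Kiri, Lior}

From (c): Jae ∈ Governance.
(a) (exactly one): Caro ∉ Governance.
(e): Kiri matches Jae: Kiri ∈ Governance.
Suppose Lior ∉ Governance: no assignment then satisfies all the clues, so Lior ∈ Governance.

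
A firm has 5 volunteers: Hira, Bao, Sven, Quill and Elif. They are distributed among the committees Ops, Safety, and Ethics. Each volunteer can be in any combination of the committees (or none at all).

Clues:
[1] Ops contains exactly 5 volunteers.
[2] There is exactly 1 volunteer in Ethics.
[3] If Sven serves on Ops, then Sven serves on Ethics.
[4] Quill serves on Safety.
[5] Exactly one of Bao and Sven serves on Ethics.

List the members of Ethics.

Ethics = {Sven}

From (4): Quill ∈ Safety.
(1): only 5 candidates remain for Ops, so all are in.
(3): Sven ∈ Ethics.
(5) (exactly one): Bao ∉ Ethics.
(2): Ethics already has 1, so the rest are out.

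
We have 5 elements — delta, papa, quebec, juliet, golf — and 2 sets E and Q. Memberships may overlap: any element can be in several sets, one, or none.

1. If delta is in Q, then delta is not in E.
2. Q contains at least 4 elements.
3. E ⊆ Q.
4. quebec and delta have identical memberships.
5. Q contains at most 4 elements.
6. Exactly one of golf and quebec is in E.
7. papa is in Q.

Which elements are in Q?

Q = {delta, golf, papa, quebec}

From (7): papa ∈ Q.
Suppose delta ∉ Q: no assignment then satisfies all the clues, so delta ∈ Q.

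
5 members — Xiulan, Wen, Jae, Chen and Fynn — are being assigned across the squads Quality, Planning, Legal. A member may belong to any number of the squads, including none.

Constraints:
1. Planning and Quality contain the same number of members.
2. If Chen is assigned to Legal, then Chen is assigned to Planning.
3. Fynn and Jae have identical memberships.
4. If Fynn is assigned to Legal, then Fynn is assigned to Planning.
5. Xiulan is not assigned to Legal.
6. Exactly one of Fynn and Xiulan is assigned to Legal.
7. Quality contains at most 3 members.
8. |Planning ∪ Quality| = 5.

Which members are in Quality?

Quality = {Chen, Wen, Xiulan}

From (5): Xiulan ∉ Legal.
(6) (exactly one): Fynn ∈ Legal.
(3): Jae matches Fynn: Jae ∈ Legal.
(4): Fynn ∈ Planning.
(3): Jae matches Fynn: Jae ∈ Planning.
Suppose Xiulan ∉ Quality: no assignment then satisfies all the clues, so Xiulan ∈ Quality.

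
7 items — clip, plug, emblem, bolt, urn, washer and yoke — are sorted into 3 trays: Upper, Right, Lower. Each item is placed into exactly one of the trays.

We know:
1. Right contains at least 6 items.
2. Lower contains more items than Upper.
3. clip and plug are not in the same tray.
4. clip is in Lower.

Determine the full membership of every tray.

Upper = {}; Right = {bolt, emblem, plug, urn, washer, yoke}; Lower = {clip}

From (4): clip ∈ Lower.
(1): only 6 candidates remain for Right, so all are in.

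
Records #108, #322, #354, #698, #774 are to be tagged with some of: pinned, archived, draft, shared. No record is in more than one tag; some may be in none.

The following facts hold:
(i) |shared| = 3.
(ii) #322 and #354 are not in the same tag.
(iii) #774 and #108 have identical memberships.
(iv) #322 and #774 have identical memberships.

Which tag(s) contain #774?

#774: shared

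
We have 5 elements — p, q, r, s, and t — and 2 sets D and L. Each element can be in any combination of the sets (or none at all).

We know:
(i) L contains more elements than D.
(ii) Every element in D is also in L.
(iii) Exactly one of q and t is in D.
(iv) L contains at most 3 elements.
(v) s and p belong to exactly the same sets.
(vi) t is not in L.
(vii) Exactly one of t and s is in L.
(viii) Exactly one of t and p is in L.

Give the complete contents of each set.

D = {q}; L = {p, q, s}

From (vi): t ∉ L.
(ii) contrapositive: t ∉ D.
(iii) (exactly one): q ∈ D.
(vii) (exactly one): s ∈ L.
(viii) (exactly one): p ∈ L.
(ii) with q ∈ D: q ∈ L.
(iv): L already has 3, so the rest are out.
(ii) contrapositive: r ∉ D.
Suppose p ∈ D: no assignment then satisfies all the clues, so p ∉ D.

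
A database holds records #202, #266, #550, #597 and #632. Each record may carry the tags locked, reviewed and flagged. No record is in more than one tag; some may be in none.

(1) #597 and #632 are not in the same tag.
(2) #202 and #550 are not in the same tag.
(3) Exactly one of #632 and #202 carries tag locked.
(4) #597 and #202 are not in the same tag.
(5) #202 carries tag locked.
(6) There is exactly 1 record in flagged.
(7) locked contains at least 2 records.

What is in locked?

From (5): #202 ∈ locked.
(2): #550 ∉ locked.
(3) (exactly one): #632 ∉ locked.
(4): #597 ∉ locked.
(7): only 2 candidates remain for locked, so all are in.

locked = {#202, #266}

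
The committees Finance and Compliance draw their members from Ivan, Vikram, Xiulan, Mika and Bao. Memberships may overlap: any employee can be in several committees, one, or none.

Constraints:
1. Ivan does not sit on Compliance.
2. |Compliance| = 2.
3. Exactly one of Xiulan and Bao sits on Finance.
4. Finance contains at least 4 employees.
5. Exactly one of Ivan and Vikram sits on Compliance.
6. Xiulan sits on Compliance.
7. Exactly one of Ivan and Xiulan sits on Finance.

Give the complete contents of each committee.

Finance = {Bao, Ivan, Mika, Vikram}; Compliance = {Vikram, Xiulan}

From (1): Ivan ∉ Compliance.
From (6): Xiulan ∈ Compliance.
(5) (exactly one): Vikram ∈ Compliance.
(2): Compliance already has 2, so the rest are out.
Suppose Ivan ∉ Finance: no assignment then satisfies all the clues, so Ivan ∈ Finance.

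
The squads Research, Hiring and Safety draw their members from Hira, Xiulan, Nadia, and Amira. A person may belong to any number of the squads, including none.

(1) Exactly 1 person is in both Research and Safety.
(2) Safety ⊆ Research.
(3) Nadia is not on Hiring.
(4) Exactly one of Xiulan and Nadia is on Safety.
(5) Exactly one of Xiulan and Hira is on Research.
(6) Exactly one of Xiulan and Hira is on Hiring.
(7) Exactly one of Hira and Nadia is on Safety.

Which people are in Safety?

Safety = {Nadia}

From (3): Nadia ∉ Hiring.
Suppose Hira ∈ Safety: no assignment then satisfies all the clues, so Hira ∉ Safety.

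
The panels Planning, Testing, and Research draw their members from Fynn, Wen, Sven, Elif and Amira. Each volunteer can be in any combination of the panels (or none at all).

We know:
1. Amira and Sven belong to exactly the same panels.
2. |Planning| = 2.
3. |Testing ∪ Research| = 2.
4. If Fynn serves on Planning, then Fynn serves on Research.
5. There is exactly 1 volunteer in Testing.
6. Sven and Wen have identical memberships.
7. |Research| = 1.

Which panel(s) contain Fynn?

Fynn: Planning, Research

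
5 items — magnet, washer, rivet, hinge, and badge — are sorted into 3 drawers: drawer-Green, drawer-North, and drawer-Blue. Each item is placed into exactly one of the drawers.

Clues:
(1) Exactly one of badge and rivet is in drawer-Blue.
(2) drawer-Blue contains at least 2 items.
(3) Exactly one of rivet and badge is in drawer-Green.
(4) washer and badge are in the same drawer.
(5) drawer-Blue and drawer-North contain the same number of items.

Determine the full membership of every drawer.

drawer-Green = {rivet}; drawer-North = {hinge, magnet}; drawer-Blue = {badge, washer}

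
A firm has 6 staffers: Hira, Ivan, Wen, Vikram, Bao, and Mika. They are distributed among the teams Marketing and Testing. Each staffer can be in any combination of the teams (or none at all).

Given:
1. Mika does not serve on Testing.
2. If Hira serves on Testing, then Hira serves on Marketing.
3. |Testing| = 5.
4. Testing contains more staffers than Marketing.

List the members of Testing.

Testing = {Bao, Hira, Ivan, Vikram, Wen}

From (1): Mika ∉ Testing.
(3): only 5 candidates remain for Testing, so all are in.
(2): Hira ∈ Marketing.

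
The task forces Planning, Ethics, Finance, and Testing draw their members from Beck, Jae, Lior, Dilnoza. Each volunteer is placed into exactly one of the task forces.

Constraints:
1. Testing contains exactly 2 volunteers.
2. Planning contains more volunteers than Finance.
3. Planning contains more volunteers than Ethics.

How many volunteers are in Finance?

0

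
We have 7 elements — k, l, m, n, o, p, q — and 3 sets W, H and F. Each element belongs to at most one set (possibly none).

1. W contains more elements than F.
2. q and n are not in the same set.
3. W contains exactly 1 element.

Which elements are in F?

F = {}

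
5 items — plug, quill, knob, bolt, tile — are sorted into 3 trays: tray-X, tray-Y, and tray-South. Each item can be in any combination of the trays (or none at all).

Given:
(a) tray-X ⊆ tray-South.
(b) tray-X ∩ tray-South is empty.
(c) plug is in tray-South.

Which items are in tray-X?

tray-X = {}

From (c): plug ∈ tray-South.
(b) (disjoint): plug ∉ tray-X.
Suppose quill ∈ tray-X: no assignment then satisfies all the clues, so quill ∉ tray-X.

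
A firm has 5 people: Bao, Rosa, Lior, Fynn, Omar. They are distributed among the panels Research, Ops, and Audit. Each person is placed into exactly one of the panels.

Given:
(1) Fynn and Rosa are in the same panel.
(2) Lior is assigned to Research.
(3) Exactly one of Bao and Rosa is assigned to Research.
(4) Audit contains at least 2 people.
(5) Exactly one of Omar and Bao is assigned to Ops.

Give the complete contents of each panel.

Research = {Bao, Lior}; Ops = {Omar}; Audit = {Fynn, Rosa}

From (2): Lior ∈ Research.
Suppose Bao ∉ Research: no assignment then satisfies all the clues, so Bao ∈ Research.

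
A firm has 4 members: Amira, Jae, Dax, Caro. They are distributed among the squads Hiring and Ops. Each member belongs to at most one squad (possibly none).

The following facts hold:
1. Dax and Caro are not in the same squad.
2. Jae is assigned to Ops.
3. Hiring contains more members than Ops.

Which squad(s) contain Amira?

Amira: Hiring

From (2): Jae ∈ Ops.
Suppose Amira ∉ Hiring: no assignment then satisfies all the clues, so Amira ∈ Hiring.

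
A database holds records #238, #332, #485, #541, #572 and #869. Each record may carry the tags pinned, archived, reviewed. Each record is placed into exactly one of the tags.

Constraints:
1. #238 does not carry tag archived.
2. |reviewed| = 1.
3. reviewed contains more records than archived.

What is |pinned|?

5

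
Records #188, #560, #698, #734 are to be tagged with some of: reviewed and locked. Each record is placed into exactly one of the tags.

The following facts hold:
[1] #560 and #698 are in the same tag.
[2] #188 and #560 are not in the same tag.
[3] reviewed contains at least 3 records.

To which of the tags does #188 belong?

#188: locked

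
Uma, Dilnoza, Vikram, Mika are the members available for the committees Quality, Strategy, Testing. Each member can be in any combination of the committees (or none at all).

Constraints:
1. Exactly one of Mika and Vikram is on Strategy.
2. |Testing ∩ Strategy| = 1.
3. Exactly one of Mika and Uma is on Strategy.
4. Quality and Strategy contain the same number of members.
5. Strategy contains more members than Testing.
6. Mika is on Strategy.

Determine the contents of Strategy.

Strategy = {Dilnoza, Mika}

From (6): Mika ∈ Strategy.
(1) (exactly one): Vikram ∉ Strategy.
(3) (exactly one): Uma ∉ Strategy.
Suppose Dilnoza ∉ Strategy: no assignment then satisfies all the clues, so Dilnoza ∈ Strategy.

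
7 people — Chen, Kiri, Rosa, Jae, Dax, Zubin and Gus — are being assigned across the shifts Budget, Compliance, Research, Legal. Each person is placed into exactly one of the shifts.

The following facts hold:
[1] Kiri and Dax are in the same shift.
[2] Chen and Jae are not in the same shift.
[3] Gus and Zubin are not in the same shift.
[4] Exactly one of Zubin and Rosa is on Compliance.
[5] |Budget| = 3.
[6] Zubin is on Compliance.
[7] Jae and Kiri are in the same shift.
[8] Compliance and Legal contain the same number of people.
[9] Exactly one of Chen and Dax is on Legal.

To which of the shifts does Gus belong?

Gus: Research

From (6): Zubin ∈ Compliance.
(3): Gus ∉ Compliance.
(4) (exactly one): Rosa ∉ Compliance.
Suppose Gus ∈ Budget: no assignment then satisfies all the clues, so Gus ∉ Budget.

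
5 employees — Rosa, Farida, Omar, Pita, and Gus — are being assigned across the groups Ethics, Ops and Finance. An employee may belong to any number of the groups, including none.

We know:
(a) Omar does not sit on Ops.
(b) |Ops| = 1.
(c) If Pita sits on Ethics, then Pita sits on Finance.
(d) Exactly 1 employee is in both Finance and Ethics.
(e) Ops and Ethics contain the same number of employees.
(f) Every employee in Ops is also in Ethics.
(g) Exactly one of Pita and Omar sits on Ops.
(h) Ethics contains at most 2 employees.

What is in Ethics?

Ethics = {Pita}

From (a): Omar ∉ Ops.
(g) (exactly one): Pita ∈ Ops.
(b): Ops already has 1, so the rest are out.
(f) with Pita ∈ Ops: Pita ∈ Ethics.
(c): Pita ∈ Finance.
Suppose Rosa ∈ Ethics: no assignment then satisfies all the clues, so Rosa ∉ Ethics.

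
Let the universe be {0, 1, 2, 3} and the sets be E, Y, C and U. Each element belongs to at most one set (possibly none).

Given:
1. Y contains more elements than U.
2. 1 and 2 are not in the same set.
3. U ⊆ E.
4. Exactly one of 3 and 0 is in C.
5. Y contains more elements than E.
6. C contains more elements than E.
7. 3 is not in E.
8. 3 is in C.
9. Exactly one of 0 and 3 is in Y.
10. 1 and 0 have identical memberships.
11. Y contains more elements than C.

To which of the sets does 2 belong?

2: none

From (7): 3 ∉ E.
From (8): 3 ∈ C.
(4) (exactly one): 0 ∉ C.
(9) (exactly one): 0 ∈ Y.
(10): 1 matches 0: 1 ∉ E.
(10): 1 matches 0: 1 ∈ Y.
(2): 2 ∉ Y.
Suppose 2 ∈ E: no assignment then satisfies all the clues, so 2 ∉ E.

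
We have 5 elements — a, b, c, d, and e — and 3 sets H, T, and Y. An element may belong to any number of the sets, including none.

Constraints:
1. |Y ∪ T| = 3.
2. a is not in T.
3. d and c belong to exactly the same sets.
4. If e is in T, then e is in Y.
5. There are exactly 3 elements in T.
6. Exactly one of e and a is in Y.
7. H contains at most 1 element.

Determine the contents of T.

T = {c, d, e}

From (2): a ∉ T.
Suppose b ∈ T: no assignment then satisfies all the clues, so b ∉ T.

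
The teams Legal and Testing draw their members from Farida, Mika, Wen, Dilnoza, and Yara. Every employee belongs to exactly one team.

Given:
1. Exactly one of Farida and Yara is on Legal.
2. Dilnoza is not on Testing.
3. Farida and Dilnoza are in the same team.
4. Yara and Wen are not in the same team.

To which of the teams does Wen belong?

Wen: Legal

From (2): Dilnoza ∉ Testing.
(3): Farida matches Dilnoza: Farida ∉ Testing.
Only one team left: Farida ∈ Legal.
Only one team left: Dilnoza ∈ Legal.
(1) (exactly one): Yara ∉ Legal.
Only one team left: Yara ∈ Testing.
(4): Wen ∉ Testing.
Only one team left: Wen ∈ Legal.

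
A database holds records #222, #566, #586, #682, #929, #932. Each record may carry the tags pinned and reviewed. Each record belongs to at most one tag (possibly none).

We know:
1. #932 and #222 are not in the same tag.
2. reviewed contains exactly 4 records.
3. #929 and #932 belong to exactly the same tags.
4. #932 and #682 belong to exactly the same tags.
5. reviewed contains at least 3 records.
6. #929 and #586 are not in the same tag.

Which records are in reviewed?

reviewed = {#566, #682, #929, #932}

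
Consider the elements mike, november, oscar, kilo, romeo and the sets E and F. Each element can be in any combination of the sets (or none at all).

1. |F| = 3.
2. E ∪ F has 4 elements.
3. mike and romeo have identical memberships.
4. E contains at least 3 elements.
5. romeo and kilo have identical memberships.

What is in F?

F = {kilo, mike, romeo}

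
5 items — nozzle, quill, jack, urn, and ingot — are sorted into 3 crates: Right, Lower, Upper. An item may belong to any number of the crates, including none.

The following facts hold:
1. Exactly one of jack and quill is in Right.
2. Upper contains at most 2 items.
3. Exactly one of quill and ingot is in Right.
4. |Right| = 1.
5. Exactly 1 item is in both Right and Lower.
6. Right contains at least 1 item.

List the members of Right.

Right = {quill}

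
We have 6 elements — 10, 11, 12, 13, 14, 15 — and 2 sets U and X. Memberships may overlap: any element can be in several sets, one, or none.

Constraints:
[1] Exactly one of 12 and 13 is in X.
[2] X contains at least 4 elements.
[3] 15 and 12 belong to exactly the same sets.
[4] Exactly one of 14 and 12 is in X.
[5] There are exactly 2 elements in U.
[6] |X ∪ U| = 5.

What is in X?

X = {10, 11, 12, 15}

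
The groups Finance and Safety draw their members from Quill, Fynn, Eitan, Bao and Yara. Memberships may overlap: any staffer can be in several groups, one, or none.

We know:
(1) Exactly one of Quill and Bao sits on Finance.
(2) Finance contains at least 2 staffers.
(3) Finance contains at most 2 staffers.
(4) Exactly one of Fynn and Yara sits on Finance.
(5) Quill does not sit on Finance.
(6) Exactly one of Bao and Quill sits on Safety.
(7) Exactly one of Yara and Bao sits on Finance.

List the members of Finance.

From (5): Quill ∉ Finance.
(1) (exactly one): Bao ∈ Finance.
(7) (exactly one): Yara ∉ Finance.
(4) (exactly one): Fynn ∈ Finance.
(3): Finance already has 2, so the rest are out.

Finance = {Bao, Fynn}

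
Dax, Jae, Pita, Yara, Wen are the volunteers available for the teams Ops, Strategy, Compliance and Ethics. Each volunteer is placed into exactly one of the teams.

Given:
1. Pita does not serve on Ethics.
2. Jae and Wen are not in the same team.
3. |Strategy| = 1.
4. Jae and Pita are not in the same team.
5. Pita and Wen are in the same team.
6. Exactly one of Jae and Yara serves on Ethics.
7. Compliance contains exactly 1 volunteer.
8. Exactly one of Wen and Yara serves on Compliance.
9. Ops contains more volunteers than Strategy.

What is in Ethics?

Ethics = {Jae}

From (1): Pita ∉ Ethics.
(5): Wen matches Pita: Wen ∉ Ethics.
Suppose Dax ∈ Ethics: no assignment then satisfies all the clues, so Dax ∉ Ethics.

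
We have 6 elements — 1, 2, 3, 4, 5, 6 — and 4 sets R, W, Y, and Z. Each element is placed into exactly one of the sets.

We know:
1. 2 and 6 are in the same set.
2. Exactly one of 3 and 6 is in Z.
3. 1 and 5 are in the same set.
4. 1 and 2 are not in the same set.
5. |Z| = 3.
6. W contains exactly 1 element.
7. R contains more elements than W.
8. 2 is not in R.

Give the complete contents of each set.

R = {1, 5}; W = {3}; Y = {}; Z = {2, 4, 6}

From (8): 2 ∉ R.
(1): 6 matches 2: 6 ∉ R.
Suppose 1 ∉ R: no assignment then satisfies all the clues, so 1 ∈ R.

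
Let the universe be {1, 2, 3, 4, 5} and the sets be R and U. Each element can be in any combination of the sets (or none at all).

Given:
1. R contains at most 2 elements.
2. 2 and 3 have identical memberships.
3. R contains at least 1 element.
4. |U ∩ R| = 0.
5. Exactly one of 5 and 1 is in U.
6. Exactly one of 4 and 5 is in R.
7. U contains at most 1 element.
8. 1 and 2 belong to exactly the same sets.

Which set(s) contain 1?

1: none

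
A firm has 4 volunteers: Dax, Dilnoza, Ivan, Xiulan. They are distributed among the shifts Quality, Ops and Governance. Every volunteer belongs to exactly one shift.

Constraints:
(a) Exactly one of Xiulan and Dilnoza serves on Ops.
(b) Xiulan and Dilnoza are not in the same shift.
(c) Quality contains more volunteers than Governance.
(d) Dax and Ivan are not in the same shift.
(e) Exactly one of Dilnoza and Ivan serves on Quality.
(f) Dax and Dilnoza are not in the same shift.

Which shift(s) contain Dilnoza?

Dilnoza: Ops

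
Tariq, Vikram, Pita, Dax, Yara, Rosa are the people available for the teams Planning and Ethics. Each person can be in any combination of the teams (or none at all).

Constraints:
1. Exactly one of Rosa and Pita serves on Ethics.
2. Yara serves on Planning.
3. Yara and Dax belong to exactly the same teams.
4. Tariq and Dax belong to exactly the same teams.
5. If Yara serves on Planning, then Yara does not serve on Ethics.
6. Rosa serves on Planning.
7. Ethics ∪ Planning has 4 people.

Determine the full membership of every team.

Planning = {Dax, Rosa, Tariq, Yara}; Ethics = {Rosa}

From (2): Yara ∈ Planning.
From (6): Rosa ∈ Planning.
(3): Dax matches Yara: Dax ∈ Planning.
(4): Tariq matches Dax: Tariq ∈ Planning.
(5): Yara ∉ Ethics.
(3): Dax matches Yara: Dax ∉ Ethics.
(4): Tariq matches Dax: Tariq ∉ Ethics.
Suppose Vikram ∈ Planning: no assignment then satisfies all the clues, so Vikram ∉ Planning.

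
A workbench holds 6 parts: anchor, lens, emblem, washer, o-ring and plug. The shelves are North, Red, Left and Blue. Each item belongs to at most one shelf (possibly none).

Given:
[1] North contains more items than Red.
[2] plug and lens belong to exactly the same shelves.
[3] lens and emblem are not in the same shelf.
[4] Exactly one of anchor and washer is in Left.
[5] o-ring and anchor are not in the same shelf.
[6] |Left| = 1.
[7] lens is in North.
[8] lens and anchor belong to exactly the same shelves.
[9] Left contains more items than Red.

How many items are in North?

From (7): lens ∈ North.
(2): plug matches lens: plug ∈ North.
(3): emblem ∉ North.
(8): anchor matches lens: anchor ∈ North.
(4) (exactly one): washer ∈ Left.
(5): o-ring ∉ North.
(6): Left already has 1, so the rest are out.

3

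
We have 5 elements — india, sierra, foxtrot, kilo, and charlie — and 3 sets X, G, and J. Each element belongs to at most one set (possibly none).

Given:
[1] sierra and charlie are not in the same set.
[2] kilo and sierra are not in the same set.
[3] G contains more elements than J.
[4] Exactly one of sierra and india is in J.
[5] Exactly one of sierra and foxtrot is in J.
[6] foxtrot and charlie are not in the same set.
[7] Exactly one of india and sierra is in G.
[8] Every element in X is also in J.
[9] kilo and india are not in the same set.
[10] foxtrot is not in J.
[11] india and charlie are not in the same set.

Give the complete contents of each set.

From (10): foxtrot ∉ J.
(5) (exactly one): sierra ∈ J.
(7) (exactly one): india ∈ G.
(8) contrapositive: foxtrot ∉ X.
(9): kilo ∉ G.
(11): charlie ∉ G.
(1): charlie ∉ J.
(2): kilo ∉ J.
(8) contrapositive: kilo ∉ X.
(8) contrapositive: charlie ∉ X.
Suppose foxtrot ∉ G: no assignment then satisfies all the clues, so foxtrot ∈ G.

X = {}; G = {foxtrot, india}; J = {sierra}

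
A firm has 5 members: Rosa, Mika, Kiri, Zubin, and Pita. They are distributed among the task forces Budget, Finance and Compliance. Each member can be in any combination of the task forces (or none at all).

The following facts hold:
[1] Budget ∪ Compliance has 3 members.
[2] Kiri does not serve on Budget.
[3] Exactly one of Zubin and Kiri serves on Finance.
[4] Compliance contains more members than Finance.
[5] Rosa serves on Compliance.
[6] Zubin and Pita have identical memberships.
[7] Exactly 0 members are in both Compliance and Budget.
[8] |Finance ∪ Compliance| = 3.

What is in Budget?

From (2): Kiri ∉ Budget.
From (5): Rosa ∈ Compliance.
Suppose Rosa ∈ Budget: no assignment then satisfies all the clues, so Rosa ∉ Budget.

Budget = {}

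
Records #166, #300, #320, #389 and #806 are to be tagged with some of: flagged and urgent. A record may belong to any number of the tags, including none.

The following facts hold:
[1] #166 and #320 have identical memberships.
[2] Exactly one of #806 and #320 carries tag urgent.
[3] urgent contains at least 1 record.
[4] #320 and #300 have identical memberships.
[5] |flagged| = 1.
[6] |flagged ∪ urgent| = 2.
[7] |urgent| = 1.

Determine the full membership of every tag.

flagged = {#389}; urgent = {#806}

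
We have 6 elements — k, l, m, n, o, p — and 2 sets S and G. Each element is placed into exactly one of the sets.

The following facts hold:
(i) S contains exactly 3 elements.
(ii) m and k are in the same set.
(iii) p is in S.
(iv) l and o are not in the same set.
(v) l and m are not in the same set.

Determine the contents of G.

G = {k, m, o}

From (iii): p ∈ S.
Suppose k ∉ G: no assignment then satisfies all the clues, so k ∈ G.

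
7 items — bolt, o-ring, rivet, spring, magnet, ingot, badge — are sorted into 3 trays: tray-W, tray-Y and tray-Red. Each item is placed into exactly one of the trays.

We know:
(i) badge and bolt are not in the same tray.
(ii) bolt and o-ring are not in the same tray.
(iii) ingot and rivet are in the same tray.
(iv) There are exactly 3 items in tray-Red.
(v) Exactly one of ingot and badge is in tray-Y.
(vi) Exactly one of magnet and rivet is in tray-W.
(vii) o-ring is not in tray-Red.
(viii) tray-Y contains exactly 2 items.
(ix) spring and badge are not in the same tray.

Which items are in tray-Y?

tray-Y = {badge, o-ring}

From (vii): o-ring ∉ tray-Red.
Suppose bolt ∈ tray-Y: no assignment then satisfies all the clues, so bolt ∉ tray-Y.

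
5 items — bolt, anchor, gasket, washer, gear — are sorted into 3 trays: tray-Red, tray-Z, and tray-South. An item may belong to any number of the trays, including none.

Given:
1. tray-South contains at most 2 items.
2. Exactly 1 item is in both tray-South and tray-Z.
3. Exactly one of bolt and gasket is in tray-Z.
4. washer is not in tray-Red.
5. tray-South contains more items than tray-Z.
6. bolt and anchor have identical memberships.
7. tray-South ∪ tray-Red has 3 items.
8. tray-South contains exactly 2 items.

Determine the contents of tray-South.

tray-South = {gasket, washer}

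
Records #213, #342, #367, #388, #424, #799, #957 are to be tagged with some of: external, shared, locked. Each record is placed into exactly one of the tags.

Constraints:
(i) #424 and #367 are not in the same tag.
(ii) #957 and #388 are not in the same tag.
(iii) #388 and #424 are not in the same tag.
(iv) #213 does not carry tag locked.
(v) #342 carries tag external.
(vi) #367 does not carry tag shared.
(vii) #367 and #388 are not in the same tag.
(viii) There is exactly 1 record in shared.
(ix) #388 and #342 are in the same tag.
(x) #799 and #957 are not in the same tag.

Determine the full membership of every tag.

From (iv): #213 ∉ locked.
From (v): #342 ∈ external.
From (vi): #367 ∉ shared.
(ix): #388 matches #342: #388 ∈ external.
(ii): #957 ∉ external.
(iii): #424 ∉ external.
(vii): #367 ∉ external.
Only one tag left: #367 ∈ locked.
(i): #424 ∉ locked.
Only one tag left: #424 ∈ shared.
(viii): shared already has 1, so the rest are out.
Only one tag left: #799 ∈ external.

external = {#213, #342, #388, #799}; shared = {#424}; locked = {#367, #957}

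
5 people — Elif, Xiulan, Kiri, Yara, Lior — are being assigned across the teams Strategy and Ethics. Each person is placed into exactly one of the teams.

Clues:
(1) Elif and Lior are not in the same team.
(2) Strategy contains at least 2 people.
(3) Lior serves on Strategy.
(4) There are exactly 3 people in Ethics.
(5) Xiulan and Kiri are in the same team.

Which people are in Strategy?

Strategy = {Lior, Yara}

From (3): Lior ∈ Strategy.
(1): Elif ∉ Strategy.
Only one team left: Elif ∈ Ethics.
Suppose Xiulan ∈ Strategy: no assignment then satisfies all the clues, so Xiulan ∉ Strategy.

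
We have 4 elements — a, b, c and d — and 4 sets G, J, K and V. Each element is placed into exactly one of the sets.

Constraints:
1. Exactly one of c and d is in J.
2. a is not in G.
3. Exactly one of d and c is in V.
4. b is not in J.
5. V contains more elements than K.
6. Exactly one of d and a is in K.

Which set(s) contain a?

a: K

From (2): a ∉ G.
From (4): b ∉ J.
Suppose a ∈ J: no assignment then satisfies all the clues, so a ∉ J.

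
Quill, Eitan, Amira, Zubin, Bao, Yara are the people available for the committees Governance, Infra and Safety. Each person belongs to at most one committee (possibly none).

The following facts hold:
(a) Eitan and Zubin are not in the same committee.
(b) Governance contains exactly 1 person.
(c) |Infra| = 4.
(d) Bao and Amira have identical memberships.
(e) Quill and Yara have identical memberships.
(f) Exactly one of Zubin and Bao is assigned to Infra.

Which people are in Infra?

Infra = {Amira, Bao, Quill, Yara}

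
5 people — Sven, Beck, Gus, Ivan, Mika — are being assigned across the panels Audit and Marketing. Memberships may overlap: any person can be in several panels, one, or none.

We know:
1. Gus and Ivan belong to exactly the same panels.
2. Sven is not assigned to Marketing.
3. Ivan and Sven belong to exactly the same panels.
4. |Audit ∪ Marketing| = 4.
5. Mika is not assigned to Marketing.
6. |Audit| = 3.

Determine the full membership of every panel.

Audit = {Gus, Ivan, Sven}; Marketing = {Beck}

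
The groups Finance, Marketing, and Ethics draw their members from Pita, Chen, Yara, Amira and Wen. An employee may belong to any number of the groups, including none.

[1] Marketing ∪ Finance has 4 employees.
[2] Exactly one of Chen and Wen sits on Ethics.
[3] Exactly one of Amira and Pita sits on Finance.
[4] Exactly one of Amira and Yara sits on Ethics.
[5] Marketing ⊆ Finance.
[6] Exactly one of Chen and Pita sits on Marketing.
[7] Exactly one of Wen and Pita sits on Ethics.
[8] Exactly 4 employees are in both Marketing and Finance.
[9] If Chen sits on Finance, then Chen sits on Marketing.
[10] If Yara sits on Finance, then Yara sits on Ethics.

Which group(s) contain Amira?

Amira: Finance, Marketing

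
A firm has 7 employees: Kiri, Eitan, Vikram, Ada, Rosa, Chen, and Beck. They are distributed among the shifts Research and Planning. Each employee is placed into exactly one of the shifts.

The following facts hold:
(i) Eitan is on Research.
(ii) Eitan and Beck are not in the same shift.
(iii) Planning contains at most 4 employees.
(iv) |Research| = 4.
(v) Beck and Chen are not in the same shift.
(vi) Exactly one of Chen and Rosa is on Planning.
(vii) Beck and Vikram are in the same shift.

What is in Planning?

Planning = {Beck, Rosa, Vikram}

From (i): Eitan ∈ Research.
(ii): Beck ∉ Research.
(vii): Vikram matches Beck: Vikram ∉ Research.
Only one shift left: Vikram ∈ Planning.
Only one shift left: Beck ∈ Planning.
(v): Chen ∉ Planning.
(vi) (exactly one): Rosa ∈ Planning.
Only one shift left: Chen ∈ Research.
(iv): only 4 candidates remain for Research, so all are in.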